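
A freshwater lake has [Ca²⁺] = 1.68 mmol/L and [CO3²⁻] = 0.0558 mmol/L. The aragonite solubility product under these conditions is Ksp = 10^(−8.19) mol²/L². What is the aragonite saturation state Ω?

Ω = 14.5

Ksp = 10^(−8.19) = 6.457×10^-9
Ω = [Ca²⁺][CO3²⁻]/Ksp = (1.68×10^-3)(0.0558×10^-3) / 6.457×10^-9 = 14.5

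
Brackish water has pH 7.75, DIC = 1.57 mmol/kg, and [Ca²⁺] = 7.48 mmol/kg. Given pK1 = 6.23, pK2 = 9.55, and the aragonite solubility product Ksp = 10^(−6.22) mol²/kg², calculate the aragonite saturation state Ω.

α₂ = 1 / (1 + [H⁺]/K2 + [H⁺]²/(K1K2)) = 1 / (1 + 10^+1.80 + 10^+0.28)
   = 1 / (1 + 63.096 + 1.9055) = 1/66.001 = 0.01515
[CO3²⁻] = α₂ × DIC = 0.01515 × 1.57 = 0.02379 mmol/kg
Ksp = 10^(−6.22) = 6.026×10^-7
Ω = [Ca²⁺][CO3²⁻]/Ksp = (7.48×10^-3)(2.379×10^-5) / 6.026×10^-7 = 0.295

Ω = 0.295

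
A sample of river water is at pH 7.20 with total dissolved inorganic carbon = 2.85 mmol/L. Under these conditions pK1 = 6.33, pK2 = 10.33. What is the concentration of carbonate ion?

[CO3²⁻] = 1.86 μmol/L

α₂ = 1 / (1 + [H⁺]/K2 + [H⁺]²/(K1K2)) = 1 / (1 + 10^+3.13 + 10^+2.26)
   = 1 / (1 + 1349.0 + 181.97) = 1/1531.9 = 0.0006528
[CO3²⁻] = α₂ × DIC = 0.0006528 × 2.85 = 0.00186 mmol/L = 1.86 μmol/L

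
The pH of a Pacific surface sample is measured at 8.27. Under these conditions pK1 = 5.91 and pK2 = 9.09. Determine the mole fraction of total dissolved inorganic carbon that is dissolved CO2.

α₀ = 1 / (1 + K1/[H⁺] + K1K2/[H⁺]²) = 1 / (1 + 10^+2.36 + 10^+1.54)
   = 1 / (1 + 229.09 + 34.674) = 1/264.76 = 0.003777

α₀ = 0.00378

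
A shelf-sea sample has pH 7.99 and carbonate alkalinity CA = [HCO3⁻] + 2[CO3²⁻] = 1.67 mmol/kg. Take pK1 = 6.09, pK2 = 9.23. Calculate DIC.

DIC = 1.60 mmol/kg

CA = [HCO3⁻] + 2[CO3²⁻] = (α₁ + 2α₂)·DIC
At pH 7.99: [H⁺]/K1 = 10^-1.90 = 0.012589, K2/[H⁺] = 10^-1.24 = 0.057544
α₁ = 1/(1 + 0.012589 + 0.057544) = 1/1.0701 = 0.9345; α₂ = α₁·K2/[H⁺] = 0.05377
α₁ + 2α₂ = 1.0420
DIC = CA / (α₁ + 2α₂) = 1.67 / 1.0420 = 1.60 mmol/kg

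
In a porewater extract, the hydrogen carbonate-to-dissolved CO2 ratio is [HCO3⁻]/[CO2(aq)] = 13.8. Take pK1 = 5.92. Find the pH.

pH = 7.06

From K1 = [H⁺][HCO3⁻]/[CO2(aq)]:  pH = pK1 + log₁₀([HCO3⁻]/[CO2(aq)])
log₁₀(13.8) = +1.140
pH = 5.92 + (+1.140) = 7.06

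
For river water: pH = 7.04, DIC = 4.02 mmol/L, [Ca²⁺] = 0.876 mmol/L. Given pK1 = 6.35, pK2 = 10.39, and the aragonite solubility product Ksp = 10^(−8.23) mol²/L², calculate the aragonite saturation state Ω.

α₂ = 1 / (1 + [H⁺]/K2 + [H⁺]²/(K1K2)) = 1 / (1 + 10^+3.35 + 10^+2.66)
   = 1 / (1 + 2238.7 + 457.09) = 1/2696.8 = 0.0003708
[CO3²⁻] = α₂ × DIC = 0.0003708 × 4.02 = 0.001491 mmol/L = 1.491 μmol/L
Ksp = 10^(−8.23) = 5.888×10^-9
Ω = [Ca²⁺][CO3²⁻]/Ksp = (0.876×10^-3)(1.491×10^-6) / 5.888×10^-9 = 0.222

Ω = 0.222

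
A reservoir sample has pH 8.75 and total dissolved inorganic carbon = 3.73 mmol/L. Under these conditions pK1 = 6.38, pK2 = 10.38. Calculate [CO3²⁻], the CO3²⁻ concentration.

[CO3²⁻] = 0.0851 mmol/L

α₂ = 1 / (1 + [H⁺]/K2 + [H⁺]²/(K1K2)) = 1 / (1 + 10^+1.63 + 10^-0.74)
   = 1 / (1 + 42.658 + 0.18197) = 1/43.840 = 0.02281
[CO3²⁻] = α₂ × DIC = 0.02281 × 3.73 = 0.0851 mmol/L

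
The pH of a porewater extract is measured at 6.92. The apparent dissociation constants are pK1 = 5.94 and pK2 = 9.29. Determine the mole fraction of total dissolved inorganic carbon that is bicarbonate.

α₁ = 1 / (1 + [H⁺]/K1 + K2/[H⁺]) = 1 / (1 + 10^-0.98 + 10^-2.37)
   = 1 / (1 + 0.10471 + 0.0042658) = 1/1.1090 = 0.9017

α₁ = 0.902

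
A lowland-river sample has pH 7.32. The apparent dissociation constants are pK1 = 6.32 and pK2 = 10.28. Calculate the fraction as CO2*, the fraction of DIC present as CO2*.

α₀ = 1 / (1 + K1/[H⁺] + K1K2/[H⁺]²) = 1 / (1 + 10^+1.00 + 10^-1.96)
   = 1 / (1 + 10.000 + 0.010965) = 1/11.011 = 0.09082

α₀ = 0.0908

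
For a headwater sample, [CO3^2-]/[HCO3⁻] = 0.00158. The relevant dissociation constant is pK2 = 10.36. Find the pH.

pH = 7.56

From K2 = [H⁺][CO3^2-]/[HCO3⁻]:  pH = pK2 + log₁₀([CO3^2-]/[HCO3⁻])
log₁₀(0.00158) = -2.801
pH = 10.36 + (-2.801) = 7.56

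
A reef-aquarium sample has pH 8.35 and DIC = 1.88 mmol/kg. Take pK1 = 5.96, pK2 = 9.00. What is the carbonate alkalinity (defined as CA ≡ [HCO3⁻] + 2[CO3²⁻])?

CA = [HCO3⁻] + 2[CO3²⁻] = (α₁ + 2α₂)·DIC
At pH 8.35: [H⁺]/K1 = 10^-2.39 = 0.0040738, K2/[H⁺] = 10^-0.65 = 0.22387
α₁ = 1/(1 + 0.0040738 + 0.22387) = 1/1.2279 = 0.8144; α₂ = α₁·K2/[H⁺] = 0.1823
α₁ + 2α₂ = 1.1790
CA = 1.1790 × 1.88 = 2.22 mmol/kg

CA = 2.22 mmol/kg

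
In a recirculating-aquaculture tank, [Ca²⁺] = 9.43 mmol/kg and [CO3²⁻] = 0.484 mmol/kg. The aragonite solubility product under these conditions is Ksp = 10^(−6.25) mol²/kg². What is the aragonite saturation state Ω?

Ksp = 10^(−6.25) = 5.623×10^-7
Ω = [Ca²⁺][CO3²⁻]/Ksp = (9.43×10^-3)(0.484×10^-3) / 5.623×10^-7 = 8.12

Ω = 8.12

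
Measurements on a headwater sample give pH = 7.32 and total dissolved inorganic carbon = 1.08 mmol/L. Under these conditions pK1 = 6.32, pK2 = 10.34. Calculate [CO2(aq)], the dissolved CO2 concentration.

α₀ = 1 / (1 + K1/[H⁺] + K1K2/[H⁺]²) = 1 / (1 + 10^+1.00 + 10^-2.02)
   = 1 / (1 + 10.000 + 0.0095499) = 1/11.010 = 0.09083
[CO2*] = α₀ × DIC = 0.09083 × 1.08 = 0.0981 mmol/L

[CO2*] = 0.0981 mmol/L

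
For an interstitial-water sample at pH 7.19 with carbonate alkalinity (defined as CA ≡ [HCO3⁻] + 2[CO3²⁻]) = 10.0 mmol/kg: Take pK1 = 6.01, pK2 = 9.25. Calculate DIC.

CA = [HCO3⁻] + 2[CO3²⁻] = (α₁ + 2α₂)·DIC
At pH 7.19: [H⁺]/K1 = 10^-1.18 = 0.066069, K2/[H⁺] = 10^-2.06 = 0.0087096
α₁ = 1/(1 + 0.066069 + 0.0087096) = 1/1.0748 = 0.9304; α₂ = α₁·K2/[H⁺] = 0.008104
α₁ + 2α₂ = 0.9466
DIC = CA / (α₁ + 2α₂) = 10.0 / 0.9466 = 10.6 mmol/kg

DIC = 10.6 mmol/kg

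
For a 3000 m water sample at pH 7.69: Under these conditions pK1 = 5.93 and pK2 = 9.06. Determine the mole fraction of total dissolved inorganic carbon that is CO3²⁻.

α₂ = 1 / (1 + [H⁺]/K2 + [H⁺]²/(K1K2)) = 1 / (1 + 10^+1.37 + 10^-0.39)
   = 1 / (1 + 23.442 + 0.40738) = 1/24.850 = 0.04024

α₂ = 0.0402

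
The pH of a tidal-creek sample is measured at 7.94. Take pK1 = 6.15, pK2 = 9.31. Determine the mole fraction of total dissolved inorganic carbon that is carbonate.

α₂ = 0.0403

α₂ = 1 / (1 + [H⁺]/K2 + [H⁺]²/(K1K2)) = 1 / (1 + 10^+1.37 + 10^-0.42)
   = 1 / (1 + 23.442 + 0.38019) = 1/24.822 = 0.04029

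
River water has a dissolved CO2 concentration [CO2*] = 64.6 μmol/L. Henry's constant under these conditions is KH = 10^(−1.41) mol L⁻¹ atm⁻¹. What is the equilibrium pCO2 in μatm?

pCO2 = 1660 μatm

KH = 10^(−1.41) = 3.890×10^-2 mol L⁻¹ atm⁻¹
pCO2 = [CO2*]/KH = 64.6×10^-6 / 3.890×10^-2 = 1.66×10^-3 atm = 1660 μatm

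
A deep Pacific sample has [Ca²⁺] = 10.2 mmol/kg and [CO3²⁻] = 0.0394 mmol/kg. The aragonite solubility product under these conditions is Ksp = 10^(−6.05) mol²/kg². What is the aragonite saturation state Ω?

Ω = 0.451

Ksp = 10^(−6.05) = 8.913×10^-7
Ω = [Ca²⁺][CO3²⁻]/Ksp = (10.2×10^-3)(0.0394×10^-3) / 8.913×10^-7 = 0.451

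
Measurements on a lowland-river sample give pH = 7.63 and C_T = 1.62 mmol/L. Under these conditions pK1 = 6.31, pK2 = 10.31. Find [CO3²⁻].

α₂ = 1 / (1 + [H⁺]/K2 + [H⁺]²/(K1K2)) = 1 / (1 + 10^+2.68 + 10^+1.36)
   = 1 / (1 + 478.63 + 22.909) = 1/502.54 = 0.001990
[CO3²⁻] = α₂ × DIC = 0.001990 × 1.62 = 0.00322 mmol/L = 3.22 μmol/L

[CO3²⁻] = 3.22 μmol/L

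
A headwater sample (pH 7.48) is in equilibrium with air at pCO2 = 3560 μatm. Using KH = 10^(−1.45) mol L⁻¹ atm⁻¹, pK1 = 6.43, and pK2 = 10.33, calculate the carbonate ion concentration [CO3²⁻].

[CO3²⁻] = 2.00 μmol/L

[CO2*] = KH · pCO2 = 10^(−1.45) × 3560×10^-6 = 1.263×10^-4 mol/L
α₀ = 1/(1 + K1/[H⁺] + K1K2/[H⁺]²) = 1/(1 + 10^+1.05 + 10^-1.80) = 0.08173
DIC = [CO2*]/α₀ = 1.263×10^-4 / 0.08173 = 1.546 mmol/L
[CO3²⁻] = α₂·DIC; α₂ = 0.001295, so [CO3²⁻] = 0.001295 × 1.546 = 0.00200 mmol/L = 2.00 μmol/L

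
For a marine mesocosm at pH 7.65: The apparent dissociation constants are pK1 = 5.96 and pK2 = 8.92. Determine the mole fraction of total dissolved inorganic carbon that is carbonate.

α₂ = 0.0500

α₂ = 1 / (1 + [H⁺]/K2 + [H⁺]²/(K1K2)) = 1 / (1 + 10^+1.27 + 10^-0.42)
   = 1 / (1 + 18.621 + 0.38019) = 1/20.001 = 0.05000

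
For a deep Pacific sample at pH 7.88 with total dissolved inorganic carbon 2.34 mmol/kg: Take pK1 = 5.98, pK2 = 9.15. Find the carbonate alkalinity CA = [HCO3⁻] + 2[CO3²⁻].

CA = 2.43 mmol/kg

CA = [HCO3⁻] + 2[CO3²⁻] = (α₁ + 2α₂)·DIC
At pH 7.88: [H⁺]/K1 = 10^-1.90 = 0.012589, K2/[H⁺] = 10^-1.27 = 0.053703
α₁ = 1/(1 + 0.012589 + 0.053703) = 1/1.0663 = 0.9378; α₂ = α₁·K2/[H⁺] = 0.05036
α₁ + 2α₂ = 1.0386
CA = 1.0386 × 2.34 = 2.43 mmol/kg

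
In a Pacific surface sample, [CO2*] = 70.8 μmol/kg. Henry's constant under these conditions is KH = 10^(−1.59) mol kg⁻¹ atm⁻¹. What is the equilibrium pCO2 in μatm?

pCO2 = 2750 μatm

KH = 10^(−1.59) = 2.570×10^-2 mol kg⁻¹ atm⁻¹
pCO2 = [CO2*]/KH = 70.8×10^-6 / 2.570×10^-2 = 2.75×10^-3 atm = 2750 μatm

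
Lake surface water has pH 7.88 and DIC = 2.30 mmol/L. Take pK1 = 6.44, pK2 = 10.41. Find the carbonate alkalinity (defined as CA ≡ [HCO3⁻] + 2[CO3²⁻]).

CA = 2.23 mmol/L

CA = [HCO3⁻] + 2[CO3²⁻] = (α₁ + 2α₂)·DIC
At pH 7.88: [H⁺]/K1 = 10^-1.44 = 0.036308, K2/[H⁺] = 10^-2.53 = 0.0029512
α₁ = 1/(1 + 0.036308 + 0.0029512) = 1/1.0393 = 0.9622; α₂ = α₁·K2/[H⁺] = 0.002840
α₁ + 2α₂ = 0.9679
CA = 0.9679 × 2.30 = 2.23 mmol/L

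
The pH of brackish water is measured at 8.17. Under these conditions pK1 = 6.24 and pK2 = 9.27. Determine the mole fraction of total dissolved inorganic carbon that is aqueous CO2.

α₀ = 1 / (1 + K1/[H⁺] + K1K2/[H⁺]²) = 1 / (1 + 10^+1.93 + 10^+0.83)
   = 1 / (1 + 85.114 + 6.7608) = 1/92.875 = 0.01077

α₀ = 0.0108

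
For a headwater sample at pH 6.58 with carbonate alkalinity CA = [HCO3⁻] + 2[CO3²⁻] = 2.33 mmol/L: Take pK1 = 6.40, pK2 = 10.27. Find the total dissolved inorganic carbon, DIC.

CA = [HCO3⁻] + 2[CO3²⁻] = (α₁ + 2α₂)·DIC
At pH 6.58: [H⁺]/K1 = 10^-0.18 = 0.66069, K2/[H⁺] = 10^-3.69 = 0.00020417
α₁ = 1/(1 + 0.66069 + 0.00020417) = 1/1.6609 = 0.6021; α₂ = α₁·K2/[H⁺] = 0.0001229
α₁ + 2α₂ = 0.6023
DIC = CA / (α₁ + 2α₂) = 2.33 / 0.6023 = 3.87 mmol/L

DIC = 3.87 mmol/L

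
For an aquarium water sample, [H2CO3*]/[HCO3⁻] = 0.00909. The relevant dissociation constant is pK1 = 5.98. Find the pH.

From K1 = [H⁺][HCO3⁻]/[H2CO3*]:  pH = pK1 − log₁₀([H2CO3*]/[HCO3⁻])
log₁₀(0.00909) = -2.041
pH = 5.98 − (-2.041) = 8.02

pH = 8.02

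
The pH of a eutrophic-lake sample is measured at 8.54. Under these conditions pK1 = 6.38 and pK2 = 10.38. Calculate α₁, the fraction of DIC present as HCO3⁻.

α₁ = 0.979

α₁ = 1 / (1 + [H⁺]/K1 + K2/[H⁺]) = 1 / (1 + 10^-2.16 + 10^-1.84)
   = 1 / (1 + 0.0069183 + 0.014454) = 1/1.0214 = 0.9791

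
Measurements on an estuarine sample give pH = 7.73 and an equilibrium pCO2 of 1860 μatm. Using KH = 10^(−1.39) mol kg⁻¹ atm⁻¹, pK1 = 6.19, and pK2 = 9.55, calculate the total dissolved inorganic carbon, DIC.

DIC = 2.74 mmol/kg

[CO2*] = KH · pCO2 = 10^(−1.39) × 1860×10^-6 = 7.577×10^-5 mol/kg
α₀ = 1/(1 + K1/[H⁺] + K1K2/[H⁺]²) = 1/(1 + 10^+1.54 + 10^-0.28) = 0.02763
DIC = [CO2*]/α₀ = 7.577×10^-5 / 0.02763 = 2.74 mmol/kg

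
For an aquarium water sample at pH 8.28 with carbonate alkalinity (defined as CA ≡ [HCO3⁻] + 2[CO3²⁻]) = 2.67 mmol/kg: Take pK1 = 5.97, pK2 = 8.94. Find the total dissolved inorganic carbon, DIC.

DIC = 2.27 mmol/kg

CA = [HCO3⁻] + 2[CO3²⁻] = (α₁ + 2α₂)·DIC
At pH 8.28: [H⁺]/K1 = 10^-2.31 = 0.0048978, K2/[H⁺] = 10^-0.66 = 0.21878
α₁ = 1/(1 + 0.0048978 + 0.21878) = 1/1.2237 = 0.8172; α₂ = α₁·K2/[H⁺] = 0.1788
α₁ + 2α₂ = 1.1748
DIC = CA / (α₁ + 2α₂) = 2.67 / 1.1748 = 2.27 mmol/kg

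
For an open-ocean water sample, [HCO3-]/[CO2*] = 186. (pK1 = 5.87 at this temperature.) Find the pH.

From K1 = [H⁺][HCO3-]/[CO2*]:  pH = pK1 + log₁₀([HCO3-]/[CO2*])
log₁₀(186) = +2.270
pH = 5.87 + (+2.270) = 8.14

pH = 8.14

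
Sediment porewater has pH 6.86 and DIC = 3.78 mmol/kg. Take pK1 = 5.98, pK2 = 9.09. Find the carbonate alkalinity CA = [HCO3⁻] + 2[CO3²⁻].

CA = 3.36 mmol/kg

CA = [HCO3⁻] + 2[CO3²⁻] = (α₁ + 2α₂)·DIC
At pH 6.86: [H⁺]/K1 = 10^-0.88 = 0.13183, K2/[H⁺] = 10^-2.23 = 0.0058884
α₁ = 1/(1 + 0.13183 + 0.0058884) = 1/1.1377 = 0.8790; α₂ = α₁·K2/[H⁺] = 0.005176
α₁ + 2α₂ = 0.8893
CA = 0.8893 × 3.78 = 3.36 mmol/kg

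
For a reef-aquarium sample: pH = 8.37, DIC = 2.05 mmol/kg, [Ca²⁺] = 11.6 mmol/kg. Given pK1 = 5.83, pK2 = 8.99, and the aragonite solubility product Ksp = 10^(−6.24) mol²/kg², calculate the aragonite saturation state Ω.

Ω = 7.98

α₂ = 1 / (1 + [H⁺]/K2 + [H⁺]²/(K1K2)) = 1 / (1 + 10^+0.62 + 10^-1.92)
   = 1 / (1 + 4.1687 + 0.012023) = 1/5.1807 = 0.1930
[CO3²⁻] = α₂ × DIC = 0.1930 × 2.05 = 0.3957 mmol/kg
Ksp = 10^(−6.24) = 5.754×10^-7
Ω = [Ca²⁺][CO3²⁻]/Ksp = (11.6×10^-3)(3.957×10^-4) / 5.754×10^-7 = 7.98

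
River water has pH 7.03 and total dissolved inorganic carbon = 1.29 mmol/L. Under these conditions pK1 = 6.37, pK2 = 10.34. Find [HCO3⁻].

[HCO3⁻] = 1.06 mmol/L

α₁ = 1 / (1 + [H⁺]/K1 + K2/[H⁺]) = 1 / (1 + 10^-0.66 + 10^-3.31)
   = 1 / (1 + 0.21878 + 0.00048978) = 1/1.2193 = 0.8202
[HCO3⁻] = α₁ × DIC = 0.8202 × 1.29 = 1.06 mmol/L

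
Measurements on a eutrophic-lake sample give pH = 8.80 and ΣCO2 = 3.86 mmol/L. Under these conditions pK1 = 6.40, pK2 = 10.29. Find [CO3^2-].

[CO3²⁻] = 0.121 mmol/L

α₂ = 1 / (1 + [H⁺]/K2 + [H⁺]²/(K1K2)) = 1 / (1 + 10^+1.49 + 10^-0.91)
   = 1 / (1 + 30.903 + 0.12303) = 1/32.026 = 0.03122
[CO3²⁻] = α₂ × DIC = 0.03122 × 3.86 = 0.121 mmol/L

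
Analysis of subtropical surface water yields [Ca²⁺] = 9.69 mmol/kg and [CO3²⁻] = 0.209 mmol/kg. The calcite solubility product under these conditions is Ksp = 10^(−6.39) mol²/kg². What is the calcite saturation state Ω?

Ksp = 10^(−6.39) = 4.074×10^-7
Ω = [Ca²⁺][CO3²⁻]/Ksp = (9.69×10^-3)(0.209×10^-3) / 4.074×10^-7 = 4.97

Ω = 4.97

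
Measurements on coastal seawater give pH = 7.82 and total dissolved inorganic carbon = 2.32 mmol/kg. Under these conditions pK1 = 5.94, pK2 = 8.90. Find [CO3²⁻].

[CO3²⁻] = 0.176 mmol/kg

α₂ = 1 / (1 + [H⁺]/K2 + [H⁺]²/(K1K2)) = 1 / (1 + 10^+1.08 + 10^-0.80)
   = 1 / (1 + 12.023 + 0.15849) = 1/13.181 = 0.07587
[CO3²⁻] = α₂ × DIC = 0.07587 × 2.32 = 0.176 mmol/kg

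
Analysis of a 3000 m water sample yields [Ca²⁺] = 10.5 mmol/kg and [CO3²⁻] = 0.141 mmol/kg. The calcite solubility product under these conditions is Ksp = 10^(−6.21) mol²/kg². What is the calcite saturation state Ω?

Ω = 2.40

Ksp = 10^(−6.21) = 6.166×10^-7
Ω = [Ca²⁺][CO3²⁻]/Ksp = (10.5×10^-3)(0.141×10^-3) / 6.166×10^-7 = 2.40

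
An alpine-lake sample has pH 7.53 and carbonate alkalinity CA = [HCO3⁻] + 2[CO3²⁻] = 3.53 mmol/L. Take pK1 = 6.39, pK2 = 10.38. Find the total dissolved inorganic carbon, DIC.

CA = [HCO3⁻] + 2[CO3²⁻] = (α₁ + 2α₂)·DIC
At pH 7.53: [H⁺]/K1 = 10^-1.14 = 0.072444, K2/[H⁺] = 10^-2.85 = 0.0014125
α₁ = 1/(1 + 0.072444 + 0.0014125) = 1/1.0739 = 0.9312; α₂ = α₁·K2/[H⁺] = 0.001315
α₁ + 2α₂ = 0.9339
DIC = CA / (α₁ + 2α₂) = 3.53 / 0.9339 = 3.78 mmol/L

DIC = 3.78 mmol/L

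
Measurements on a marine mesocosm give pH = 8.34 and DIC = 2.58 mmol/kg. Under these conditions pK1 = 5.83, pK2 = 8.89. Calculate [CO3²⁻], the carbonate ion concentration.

α₂ = 1 / (1 + [H⁺]/K2 + [H⁺]²/(K1K2)) = 1 / (1 + 10^+0.55 + 10^-1.96)
   = 1 / (1 + 3.5481 + 0.010965) = 1/4.5591 = 0.2193
[CO3²⁻] = α₂ × DIC = 0.2193 × 2.58 = 0.566 mmol/kg

[CO3²⁻] = 0.566 mmol/kg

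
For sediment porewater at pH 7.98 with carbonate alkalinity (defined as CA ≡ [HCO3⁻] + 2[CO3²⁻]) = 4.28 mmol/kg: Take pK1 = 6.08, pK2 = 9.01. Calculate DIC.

CA = [HCO3⁻] + 2[CO3²⁻] = (α₁ + 2α₂)·DIC
At pH 7.98: [H⁺]/K1 = 10^-1.90 = 0.012589, K2/[H⁺] = 10^-1.03 = 0.093325
α₁ = 1/(1 + 0.012589 + 0.093325) = 1/1.1059 = 0.9042; α₂ = α₁·K2/[H⁺] = 0.08439
α₁ + 2α₂ = 1.0730
DIC = CA / (α₁ + 2α₂) = 4.28 / 1.0730 = 3.99 mmol/kg

DIC = 3.99 mmol/kg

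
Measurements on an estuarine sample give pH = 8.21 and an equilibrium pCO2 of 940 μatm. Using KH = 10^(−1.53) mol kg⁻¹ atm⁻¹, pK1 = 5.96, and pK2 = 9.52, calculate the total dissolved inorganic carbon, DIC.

DIC = 5.20 mmol/kg

[CO2*] = KH · pCO2 = 10^(−1.53) × 940×10^-6 = 2.774×10^-5 mol/kg
α₀ = 1/(1 + K1/[H⁺] + K1K2/[H⁺]²) = 1/(1 + 10^+2.25 + 10^+0.94) = 0.005332
DIC = [CO2*]/α₀ = 2.774×10^-5 / 0.005332 = 5.20 mmol/kg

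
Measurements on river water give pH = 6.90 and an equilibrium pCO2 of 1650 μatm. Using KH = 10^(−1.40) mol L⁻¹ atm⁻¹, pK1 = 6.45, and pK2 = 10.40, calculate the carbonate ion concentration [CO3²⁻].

[CO2*] = KH · pCO2 = 10^(−1.40) × 1650×10^-6 = 6.569×10^-5 mol/L
α₀ = 1/(1 + K1/[H⁺] + K1K2/[H⁺]²) = 1/(1 + 10^+0.45 + 10^-3.05) = 0.2618
DIC = [CO2*]/α₀ = 6.569×10^-5 / 0.2618 = 0.2509 mmol/L
[CO3²⁻] = α₂·DIC; α₂ = 0.0002334, so [CO3²⁻] = 0.0002334 × 0.2509 = 5.85×10^-5 mmol/L = 0.0585 μmol/L

[CO3²⁻] = 0.0585 μmol/L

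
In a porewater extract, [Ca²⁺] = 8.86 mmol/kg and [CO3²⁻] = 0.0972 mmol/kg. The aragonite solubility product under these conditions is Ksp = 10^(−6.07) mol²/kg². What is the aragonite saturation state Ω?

Ω = 1.01

Ksp = 10^(−6.07) = 8.511×10^-7
Ω = [Ca²⁺][CO3²⁻]/Ksp = (8.86×10^-3)(0.0972×10^-3) / 8.511×10^-7 = 1.01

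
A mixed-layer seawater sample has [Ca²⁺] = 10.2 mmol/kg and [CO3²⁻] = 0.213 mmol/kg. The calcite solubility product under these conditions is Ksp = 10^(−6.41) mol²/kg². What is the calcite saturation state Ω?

Ksp = 10^(−6.41) = 3.890×10^-7
Ω = [Ca²⁺][CO3²⁻]/Ksp = (10.2×10^-3)(0.213×10^-3) / 3.890×10^-7 = 5.58

Ω = 5.58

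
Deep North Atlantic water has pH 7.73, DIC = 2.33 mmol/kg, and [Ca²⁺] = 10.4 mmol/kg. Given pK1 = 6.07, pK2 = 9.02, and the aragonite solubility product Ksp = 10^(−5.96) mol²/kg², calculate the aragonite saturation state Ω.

α₂ = 1 / (1 + [H⁺]/K2 + [H⁺]²/(K1K2)) = 1 / (1 + 10^+1.29 + 10^-0.37)
   = 1 / (1 + 19.498 + 0.42658) = 1/20.925 = 0.04779
[CO3²⁻] = α₂ × DIC = 0.04779 × 2.33 = 0.1113 mmol/kg
Ksp = 10^(−5.96) = 1.096×10^-6
Ω = [Ca²⁺][CO3²⁻]/Ksp = (10.4×10^-3)(1.113×10^-4) / 1.096×10^-6 = 1.06

Ω = 1.06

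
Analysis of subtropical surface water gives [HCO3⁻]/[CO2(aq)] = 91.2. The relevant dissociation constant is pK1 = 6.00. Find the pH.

From K1 = [H⁺][HCO3⁻]/[CO2(aq)]:  pH = pK1 + log₁₀([HCO3⁻]/[CO2(aq)])
log₁₀(91.2) = +1.960
pH = 6.00 + (+1.960) = 7.96

pH = 7.96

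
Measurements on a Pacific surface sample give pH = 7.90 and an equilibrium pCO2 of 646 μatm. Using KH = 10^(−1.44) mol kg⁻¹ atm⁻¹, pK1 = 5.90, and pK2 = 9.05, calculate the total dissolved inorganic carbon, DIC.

[CO2*] = KH · pCO2 = 10^(−1.44) × 646×10^-6 = 2.345×10^-5 mol/kg
α₀ = 1/(1 + K1/[H⁺] + K1K2/[H⁺]²) = 1/(1 + 10^+2.00 + 10^+0.85) = 0.009252
DIC = [CO2*]/α₀ = 2.345×10^-5 / 0.009252 = 2.53 mmol/kg

DIC = 2.53 mmol/kg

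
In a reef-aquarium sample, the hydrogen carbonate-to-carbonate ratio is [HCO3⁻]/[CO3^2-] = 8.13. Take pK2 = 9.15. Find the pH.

From K2 = [H⁺][CO3^2-]/[HCO3⁻]:  pH = pK2 − log₁₀([HCO3⁻]/[CO3^2-])
log₁₀(8.13) = +0.910
pH = 9.15 − (+0.910) = 8.24

pH = 8.24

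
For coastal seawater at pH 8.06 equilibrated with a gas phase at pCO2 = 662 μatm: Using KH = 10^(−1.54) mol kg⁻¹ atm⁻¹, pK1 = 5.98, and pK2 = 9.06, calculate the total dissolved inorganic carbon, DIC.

DIC = 2.54 mmol/kg

[CO2*] = KH · pCO2 = 10^(−1.54) × 662×10^-6 = 1.909×10^-5 mol/kg
α₀ = 1/(1 + K1/[H⁺] + K1K2/[H⁺]²) = 1/(1 + 10^+2.08 + 10^+1.08) = 0.007505
DIC = [CO2*]/α₀ = 1.909×10^-5 / 0.007505 = 2.54 mmol/kg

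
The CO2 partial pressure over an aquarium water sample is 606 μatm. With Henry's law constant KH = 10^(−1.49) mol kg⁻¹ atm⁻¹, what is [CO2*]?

[CO2*] = 19.6 μmol/kg

KH = 10^(−1.49) = 3.236×10^-2 mol kg⁻¹ atm⁻¹
[CO2*] = KH · pCO2 = 3.236×10^-2 × 606×10^-6 atm = 1.96×10^-5 mol/kg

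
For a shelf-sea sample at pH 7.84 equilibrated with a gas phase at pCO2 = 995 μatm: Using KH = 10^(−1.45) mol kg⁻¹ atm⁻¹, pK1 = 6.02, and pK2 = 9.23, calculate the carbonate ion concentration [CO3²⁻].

[CO2*] = KH · pCO2 = 10^(−1.45) × 995×10^-6 = 3.530×10^-5 mol/kg
α₀ = 1/(1 + K1/[H⁺] + K1K2/[H⁺]²) = 1/(1 + 10^+1.82 + 10^+0.43) = 0.01433
DIC = [CO2*]/α₀ = 3.530×10^-5 / 0.01433 = 2.463 mmol/kg
[CO3²⁻] = α₂·DIC; α₂ = 0.03858, so [CO3²⁻] = 0.03858 × 2.463 = 0.0950 mmol/kg

[CO3²⁻] = 0.0950 mmol/kg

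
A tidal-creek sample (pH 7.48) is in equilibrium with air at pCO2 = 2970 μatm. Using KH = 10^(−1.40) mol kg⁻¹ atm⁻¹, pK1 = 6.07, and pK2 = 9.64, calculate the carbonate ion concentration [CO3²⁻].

[CO2*] = KH · pCO2 = 10^(−1.40) × 2970×10^-6 = 1.182×10^-4 mol/kg
α₀ = 1/(1 + K1/[H⁺] + K1K2/[H⁺]²) = 1/(1 + 10^+1.41 + 10^-0.75) = 0.03720
DIC = [CO2*]/α₀ = 1.182×10^-4 / 0.03720 = 3.178 mmol/kg
[CO3²⁻] = α₂·DIC; α₂ = 0.006615, so [CO3²⁻] = 0.006615 × 3.178 = 0.0210 mmol/kg

[CO3²⁻] = 0.0210 mmol/kg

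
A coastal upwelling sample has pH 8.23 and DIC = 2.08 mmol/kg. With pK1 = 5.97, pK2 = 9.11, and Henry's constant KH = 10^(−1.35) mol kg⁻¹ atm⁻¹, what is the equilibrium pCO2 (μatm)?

pCO2 = 225 μatm

α₀ = 1 / (1 + K1/[H⁺] + K1K2/[H⁺]²) = 1 / (1 + 10^+2.26 + 10^+1.38)
   = 1 / (1 + 181.97 + 23.988) = 1/206.96 = 0.004832
[CO2*] = α₀ × DIC = 0.004832 × 2.08 = 0.01005 mmol/kg = 10.05 μmol/kg
pCO2 = [CO2*]/KH = 1.005×10^-5 / 4.467×10^-2 = 225 μatm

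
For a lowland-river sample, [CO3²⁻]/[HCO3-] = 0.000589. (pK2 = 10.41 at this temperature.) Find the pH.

pH = 7.18

From K2 = [H⁺][CO3²⁻]/[HCO3-]:  pH = pK2 + log₁₀([CO3²⁻]/[HCO3-])
log₁₀(0.000589) = -3.230
pH = 10.41 + (-3.230) = 7.18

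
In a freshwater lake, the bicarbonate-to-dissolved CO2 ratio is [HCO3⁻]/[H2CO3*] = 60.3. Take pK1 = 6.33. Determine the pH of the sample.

From K1 = [H⁺][HCO3⁻]/[H2CO3*]:  pH = pK1 + log₁₀([HCO3⁻]/[H2CO3*])
log₁₀(60.3) = +1.780
pH = 6.33 + (+1.780) = 8.11

pH = 8.11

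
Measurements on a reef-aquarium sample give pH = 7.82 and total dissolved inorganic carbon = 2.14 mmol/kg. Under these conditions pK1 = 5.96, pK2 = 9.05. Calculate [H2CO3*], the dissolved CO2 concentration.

α₀ = 1 / (1 + K1/[H⁺] + K1K2/[H⁺]²) = 1 / (1 + 10^+1.86 + 10^+0.63)
   = 1 / (1 + 72.444 + 4.2658) = 1/77.709 = 0.01287
[CO2*] = α₀ × DIC = 0.01287 × 2.14 = 0.0275 mmol/kg

[CO2*] = 0.0275 mmol/kg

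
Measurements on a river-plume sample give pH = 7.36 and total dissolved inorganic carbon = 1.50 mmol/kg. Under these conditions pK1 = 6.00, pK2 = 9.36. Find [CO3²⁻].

[CO3²⁻] = 14.2 μmol/kg

α₂ = 1 / (1 + [H⁺]/K2 + [H⁺]²/(K1K2)) = 1 / (1 + 10^+2.00 + 10^+0.64)
   = 1 / (1 + 100.00 + 4.3652) = 1/105.37 = 0.009491
[CO3²⁻] = α₂ × DIC = 0.009491 × 1.50 = 0.0142 mmol/kg = 14.2 μmol/kg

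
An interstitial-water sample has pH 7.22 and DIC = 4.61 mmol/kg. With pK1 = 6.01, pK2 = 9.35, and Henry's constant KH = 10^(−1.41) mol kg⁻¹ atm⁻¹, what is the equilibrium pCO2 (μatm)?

α₀ = 1 / (1 + K1/[H⁺] + K1K2/[H⁺]²) = 1 / (1 + 10^+1.21 + 10^-0.92)
   = 1 / (1 + 16.218 + 0.12023) = 1/17.338 = 0.05768
[CO2*] = α₀ × DIC = 0.05768 × 4.61 = 0.2659 mmol/kg
pCO2 = [CO2*]/KH = 2.659×10^-4 / 3.890×10^-2 = 6830 μatm

pCO2 = 6830 μatm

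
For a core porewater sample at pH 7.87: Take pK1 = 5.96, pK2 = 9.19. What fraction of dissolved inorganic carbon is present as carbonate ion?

α₂ = 0.0451

α₂ = 1 / (1 + [H⁺]/K2 + [H⁺]²/(K1K2)) = 1 / (1 + 10^+1.32 + 10^-0.59)
   = 1 / (1 + 20.893 + 0.25704) = 1/22.150 = 0.04515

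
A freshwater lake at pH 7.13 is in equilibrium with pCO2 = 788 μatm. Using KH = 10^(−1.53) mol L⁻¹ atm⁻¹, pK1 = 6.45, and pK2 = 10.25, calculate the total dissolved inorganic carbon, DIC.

DIC = 0.135 mmol/L

[CO2*] = KH · pCO2 = 10^(−1.53) × 788×10^-6 = 2.326×10^-5 mol/L
α₀ = 1/(1 + K1/[H⁺] + K1K2/[H⁺]²) = 1/(1 + 10^+0.68 + 10^-2.44) = 0.1727
DIC = [CO2*]/α₀ = 2.326×10^-5 / 0.1727 = 0.135 mmol/L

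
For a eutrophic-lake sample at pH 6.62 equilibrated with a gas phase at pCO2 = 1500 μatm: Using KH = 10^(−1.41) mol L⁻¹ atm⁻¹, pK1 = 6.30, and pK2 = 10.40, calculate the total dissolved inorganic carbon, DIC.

DIC = 0.180 mmol/L

[CO2*] = KH · pCO2 = 10^(−1.41) × 1500×10^-6 = 5.836×10^-5 mol/L
α₀ = 1/(1 + K1/[H⁺] + K1K2/[H⁺]²) = 1/(1 + 10^+0.32 + 10^-3.46) = 0.3237
DIC = [CO2*]/α₀ = 5.836×10^-5 / 0.3237 = 0.180 mmol/L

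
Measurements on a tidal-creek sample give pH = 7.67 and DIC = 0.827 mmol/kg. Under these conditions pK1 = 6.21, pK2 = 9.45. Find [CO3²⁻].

[CO3²⁻] = 13.1 μmol/kg

α₂ = 1 / (1 + [H⁺]/K2 + [H⁺]²/(K1K2)) = 1 / (1 + 10^+1.78 + 10^+0.32)
   = 1 / (1 + 60.256 + 2.0893) = 1/63.345 = 0.01579
[CO3²⁻] = α₂ × DIC = 0.01579 × 0.827 = 0.0131 mmol/kg = 13.1 μmol/kg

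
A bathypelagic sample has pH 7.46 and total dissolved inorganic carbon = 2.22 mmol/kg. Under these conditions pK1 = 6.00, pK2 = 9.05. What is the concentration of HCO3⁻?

[HCO3⁻] = 2.09 mmol/kg

α₁ = 1 / (1 + [H⁺]/K1 + K2/[H⁺]) = 1 / (1 + 10^-1.46 + 10^-1.59)
   = 1 / (1 + 0.034674 + 0.025704) = 1/1.0604 = 0.9431
[HCO3⁻] = α₁ × DIC = 0.9431 × 2.22 = 2.09 mmol/kg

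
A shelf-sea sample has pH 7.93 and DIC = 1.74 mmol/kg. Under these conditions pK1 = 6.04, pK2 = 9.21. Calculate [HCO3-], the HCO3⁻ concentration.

α₁ = 1 / (1 + [H⁺]/K1 + K2/[H⁺]) = 1 / (1 + 10^-1.89 + 10^-1.28)
   = 1 / (1 + 0.012882 + 0.052481) = 1/1.0654 = 0.9386
[HCO3⁻] = α₁ × DIC = 0.9386 × 1.74 = 1.63 mmol/kg

[HCO3⁻] = 1.63 mmol/kg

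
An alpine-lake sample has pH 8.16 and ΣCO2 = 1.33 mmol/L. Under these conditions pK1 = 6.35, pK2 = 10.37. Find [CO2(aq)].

α₀ = 1 / (1 + K1/[H⁺] + K1K2/[H⁺]²) = 1 / (1 + 10^+1.81 + 10^-0.40)
   = 1 / (1 + 64.565 + 0.39811) = 1/65.964 = 0.01516
[CO2*] = α₀ × DIC = 0.01516 × 1.33 = 0.0202 mmol/L

[CO2*] = 0.0202 mmol/L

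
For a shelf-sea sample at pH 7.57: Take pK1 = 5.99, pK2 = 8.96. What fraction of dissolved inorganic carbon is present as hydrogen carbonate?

α₁ = 1 / (1 + [H⁺]/K1 + K2/[H⁺]) = 1 / (1 + 10^-1.58 + 10^-1.39)
   = 1 / (1 + 0.026303 + 0.040738) = 1/1.0670 = 0.9372

α₁ = 0.937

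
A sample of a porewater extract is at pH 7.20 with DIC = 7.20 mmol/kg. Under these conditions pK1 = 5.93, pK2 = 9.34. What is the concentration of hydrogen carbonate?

[HCO3⁻] = 6.79 mmol/kg

α₁ = 1 / (1 + [H⁺]/K1 + K2/[H⁺]) = 1 / (1 + 10^-1.27 + 10^-2.14)
   = 1 / (1 + 0.053703 + 0.0072444) = 1/1.0609 = 0.9426
[HCO3⁻] = α₁ × DIC = 0.9426 × 7.20 = 6.79 mmol/kg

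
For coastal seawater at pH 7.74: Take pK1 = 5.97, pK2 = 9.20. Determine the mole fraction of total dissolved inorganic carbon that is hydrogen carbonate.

α₁ = 1 / (1 + [H⁺]/K1 + K2/[H⁺]) = 1 / (1 + 10^-1.77 + 10^-1.46)
   = 1 / (1 + 0.016982 + 0.034674) = 1/1.0517 = 0.9509

α₁ = 0.951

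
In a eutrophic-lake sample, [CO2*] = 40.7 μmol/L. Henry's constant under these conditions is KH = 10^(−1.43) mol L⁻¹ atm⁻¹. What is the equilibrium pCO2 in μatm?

KH = 10^(−1.43) = 3.715×10^-2 mol L⁻¹ atm⁻¹
pCO2 = [CO2*]/KH = 40.7×10^-6 / 3.715×10^-2 = 1.10×10^-3 atm = 1100 μatm

pCO2 = 1100 μatm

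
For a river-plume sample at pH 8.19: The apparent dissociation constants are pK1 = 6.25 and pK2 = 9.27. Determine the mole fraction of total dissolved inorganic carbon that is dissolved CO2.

α₀ = 1 / (1 + K1/[H⁺] + K1K2/[H⁺]²) = 1 / (1 + 10^+1.94 + 10^+0.86)
   = 1 / (1 + 87.096 + 7.2444) = 1/95.341 = 0.01049

α₀ = 0.0105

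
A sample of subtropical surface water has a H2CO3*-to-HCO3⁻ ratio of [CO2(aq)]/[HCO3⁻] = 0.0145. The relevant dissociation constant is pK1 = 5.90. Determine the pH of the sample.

From K1 = [H⁺][HCO3⁻]/[CO2(aq)]:  pH = pK1 − log₁₀([CO2(aq)]/[HCO3⁻])
log₁₀(0.0145) = -1.839
pH = 5.90 − (-1.839) = 7.74

pH = 7.74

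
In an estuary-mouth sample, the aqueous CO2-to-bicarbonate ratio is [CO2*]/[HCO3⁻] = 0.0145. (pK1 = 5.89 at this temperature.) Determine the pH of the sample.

pH = 7.73

From K1 = [H⁺][HCO3⁻]/[CO2*]:  pH = pK1 − log₁₀([CO2*]/[HCO3⁻])
log₁₀(0.0145) = -1.839
pH = 5.89 − (-1.839) = 7.73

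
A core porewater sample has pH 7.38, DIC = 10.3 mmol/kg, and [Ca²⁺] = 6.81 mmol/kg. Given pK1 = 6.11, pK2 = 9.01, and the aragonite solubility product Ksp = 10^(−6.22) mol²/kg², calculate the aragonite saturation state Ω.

α₂ = 1 / (1 + [H⁺]/K2 + [H⁺]²/(K1K2)) = 1 / (1 + 10^+1.63 + 10^+0.36)
   = 1 / (1 + 42.658 + 2.2909) = 1/45.949 = 0.02176
[CO3²⁻] = α₂ × DIC = 0.02176 × 10.3 = 0.2242 mmol/kg
Ksp = 10^(−6.22) = 6.026×10^-7
Ω = [Ca²⁺][CO3²⁻]/Ksp = (6.81×10^-3)(2.242×10^-4) / 6.026×10^-7 = 2.53

Ω = 2.53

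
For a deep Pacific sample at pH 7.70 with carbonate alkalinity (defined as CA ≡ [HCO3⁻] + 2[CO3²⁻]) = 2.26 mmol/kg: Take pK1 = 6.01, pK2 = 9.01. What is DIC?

DIC = 2.20 mmol/kg

CA = [HCO3⁻] + 2[CO3²⁻] = (α₁ + 2α₂)·DIC
At pH 7.70: [H⁺]/K1 = 10^-1.69 = 0.020417, K2/[H⁺] = 10^-1.31 = 0.048978
α₁ = 1/(1 + 0.020417 + 0.048978) = 1/1.0694 = 0.9351; α₂ = α₁·K2/[H⁺] = 0.04580
α₁ + 2α₂ = 1.0267
DIC = CA / (α₁ + 2α₂) = 2.26 / 1.0267 = 2.20 mmol/kg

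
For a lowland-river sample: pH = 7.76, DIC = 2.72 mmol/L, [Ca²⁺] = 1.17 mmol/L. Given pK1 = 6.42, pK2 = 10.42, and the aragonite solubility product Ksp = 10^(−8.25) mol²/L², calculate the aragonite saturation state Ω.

Ω = 1.18

α₂ = 1 / (1 + [H⁺]/K2 + [H⁺]²/(K1K2)) = 1 / (1 + 10^+2.66 + 10^+1.32)
   = 1 / (1 + 457.09 + 20.893) = 1/478.98 = 0.002088
[CO3²⁻] = α₂ × DIC = 0.002088 × 2.72 = 0.005679 mmol/L = 5.679 μmol/L
Ksp = 10^(−8.25) = 5.623×10^-9
Ω = [Ca²⁺][CO3²⁻]/Ksp = (1.17×10^-3)(5.679×10^-6) / 5.623×10^-9 = 1.18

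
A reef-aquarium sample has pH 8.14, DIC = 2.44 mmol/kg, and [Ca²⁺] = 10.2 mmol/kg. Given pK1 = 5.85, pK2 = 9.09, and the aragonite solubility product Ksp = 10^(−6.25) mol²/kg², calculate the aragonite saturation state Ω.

α₂ = 1 / (1 + [H⁺]/K2 + [H⁺]²/(K1K2)) = 1 / (1 + 10^+0.95 + 10^-1.34)
   = 1 / (1 + 8.9125 + 0.045709) = 1/9.9582 = 0.1004
[CO3²⁻] = α₂ × DIC = 0.1004 × 2.44 = 0.2450 mmol/kg
Ksp = 10^(−6.25) = 5.623×10^-7
Ω = [Ca²⁺][CO3²⁻]/Ksp = (10.2×10^-3)(2.450×10^-4) / 5.623×10^-7 = 4.44

Ω = 4.44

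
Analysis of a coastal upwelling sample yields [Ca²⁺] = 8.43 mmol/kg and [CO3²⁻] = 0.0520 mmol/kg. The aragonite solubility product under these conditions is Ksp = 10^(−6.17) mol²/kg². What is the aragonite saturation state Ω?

Ksp = 10^(−6.17) = 6.761×10^-7
Ω = [Ca²⁺][CO3²⁻]/Ksp = (8.43×10^-3)(0.0520×10^-3) / 6.761×10^-7 = 0.648

Ω = 0.648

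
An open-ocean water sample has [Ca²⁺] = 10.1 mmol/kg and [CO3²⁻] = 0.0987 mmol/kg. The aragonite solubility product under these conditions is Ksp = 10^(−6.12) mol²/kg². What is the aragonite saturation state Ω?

Ksp = 10^(−6.12) = 7.586×10^-7
Ω = [Ca²⁺][CO3²⁻]/Ksp = (10.1×10^-3)(0.0987×10^-3) / 7.586×10^-7 = 1.31

Ω = 1.31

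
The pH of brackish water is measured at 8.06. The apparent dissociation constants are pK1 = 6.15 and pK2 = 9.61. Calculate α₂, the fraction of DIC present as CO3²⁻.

α₂ = 1 / (1 + [H⁺]/K2 + [H⁺]²/(K1K2)) = 1 / (1 + 10^+1.55 + 10^-0.36)
   = 1 / (1 + 35.481 + 0.43652) = 1/36.918 = 0.02709

α₂ = 0.0271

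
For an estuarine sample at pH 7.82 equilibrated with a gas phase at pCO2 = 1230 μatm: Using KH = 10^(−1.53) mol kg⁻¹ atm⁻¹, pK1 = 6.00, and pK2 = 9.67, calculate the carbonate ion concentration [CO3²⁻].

[CO3²⁻] = 0.0339 mmol/kg

[CO2*] = KH · pCO2 = 10^(−1.53) × 1230×10^-6 = 3.630×10^-5 mol/kg
α₀ = 1/(1 + K1/[H⁺] + K1K2/[H⁺]²) = 1/(1 + 10^+1.82 + 10^-0.03) = 0.01471
DIC = [CO2*]/α₀ = 3.630×10^-5 / 0.01471 = 2.468 mmol/kg
[CO3²⁻] = α₂·DIC; α₂ = 0.01372, so [CO3²⁻] = 0.01372 × 2.468 = 0.0339 mmol/kg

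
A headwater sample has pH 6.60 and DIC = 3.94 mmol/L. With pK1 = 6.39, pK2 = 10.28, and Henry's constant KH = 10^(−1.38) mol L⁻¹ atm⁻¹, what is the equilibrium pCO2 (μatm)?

pCO2 = 3.60×10^4 μatm

α₀ = 1 / (1 + K1/[H⁺] + K1K2/[H⁺]²) = 1 / (1 + 10^+0.21 + 10^-3.47)
   = 1 / (1 + 1.6218 + 0.00033884) = 1/2.6221 = 0.3814
[CO2*] = α₀ × DIC = 0.3814 × 3.94 = 1.503 mmol/L
pCO2 = [CO2*]/KH = 1.503×10^-3 / 4.169×10^-2 = 3.60×10^4 μatm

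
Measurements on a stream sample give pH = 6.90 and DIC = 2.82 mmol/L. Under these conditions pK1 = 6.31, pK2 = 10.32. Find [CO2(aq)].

α₀ = 1 / (1 + K1/[H⁺] + K1K2/[H⁺]²) = 1 / (1 + 10^+0.59 + 10^-2.83)
   = 1 / (1 + 3.8905 + 0.0014791) = 1/4.8919 = 0.2044
[CO2*] = α₀ × DIC = 0.2044 × 2.82 = 0.576 mmol/L

[CO2*] = 0.576 mmol/L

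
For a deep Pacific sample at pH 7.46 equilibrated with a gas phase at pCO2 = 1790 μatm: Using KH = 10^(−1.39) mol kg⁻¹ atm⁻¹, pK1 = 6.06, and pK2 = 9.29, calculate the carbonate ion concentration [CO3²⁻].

[CO3²⁻] = 0.0271 mmol/kg

[CO2*] = KH · pCO2 = 10^(−1.39) × 1790×10^-6 = 7.292×10^-5 mol/kg
α₀ = 1/(1 + K1/[H⁺] + K1K2/[H⁺]²) = 1/(1 + 10^+1.40 + 10^-0.43) = 0.03775
DIC = [CO2*]/α₀ = 7.292×10^-5 / 0.03775 = 1.932 mmol/kg
[CO3²⁻] = α₂·DIC; α₂ = 0.01403, so [CO3²⁻] = 0.01403 × 1.932 = 0.0271 mmol/kg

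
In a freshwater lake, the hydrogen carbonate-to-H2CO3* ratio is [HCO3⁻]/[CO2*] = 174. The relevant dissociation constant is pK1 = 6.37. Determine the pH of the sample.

From K1 = [H⁺][HCO3⁻]/[CO2*]:  pH = pK1 + log₁₀([HCO3⁻]/[CO2*])
log₁₀(174) = +2.241
pH = 6.37 + (+2.241) = 8.61

pH = 8.61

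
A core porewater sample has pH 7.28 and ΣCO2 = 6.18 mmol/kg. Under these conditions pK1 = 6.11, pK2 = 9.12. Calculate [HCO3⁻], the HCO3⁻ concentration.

α₁ = 1 / (1 + [H⁺]/K1 + K2/[H⁺]) = 1 / (1 + 10^-1.17 + 10^-1.84)
   = 1 / (1 + 0.067608 + 0.014454) = 1/1.0821 = 0.9242
[HCO3⁻] = α₁ × DIC = 0.9242 × 6.18 = 5.71 mmol/kg

[HCO3⁻] = 5.71 mmol/kg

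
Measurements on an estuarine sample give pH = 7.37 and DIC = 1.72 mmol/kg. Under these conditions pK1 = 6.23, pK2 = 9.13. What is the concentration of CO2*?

α₀ = 1 / (1 + K1/[H⁺] + K1K2/[H⁺]²) = 1 / (1 + 10^+1.14 + 10^-0.62)
   = 1 / (1 + 13.804 + 0.23988) = 1/15.044 = 0.06647
[CO2*] = α₀ × DIC = 0.06647 × 1.72 = 0.114 mmol/kg

[CO2*] = 0.114 mmol/kg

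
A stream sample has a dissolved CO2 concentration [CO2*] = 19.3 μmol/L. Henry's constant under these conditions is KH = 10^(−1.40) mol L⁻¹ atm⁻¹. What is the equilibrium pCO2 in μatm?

KH = 10^(−1.40) = 3.981×10^-2 mol L⁻¹ atm⁻¹
pCO2 = [CO2*]/KH = 19.3×10^-6 / 3.981×10^-2 = 4.85×10^-4 atm = 485 μatm

pCO2 = 485 μatm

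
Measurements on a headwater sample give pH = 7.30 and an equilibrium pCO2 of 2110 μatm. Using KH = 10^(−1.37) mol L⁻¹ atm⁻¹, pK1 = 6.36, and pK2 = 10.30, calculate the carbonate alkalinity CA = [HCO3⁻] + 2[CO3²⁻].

CA = 0.786 mmol/L

[CO2*] = KH · pCO2 = 10^(−1.37) × 2110×10^-6 = 9.001×10^-5 mol/L
α₀ = 1/(1 + K1/[H⁺] + K1K2/[H⁺]²) = 1/(1 + 10^+0.94 + 10^-2.06) = 0.1029
DIC = [CO2*]/α₀ = 9.001×10^-5 / 0.1029 = 0.8747 mmol/L
CA = (α₁ + 2α₂)·DIC = (0.8962 + 2×0.0008962) × 0.8747 = 0.786 mmol/L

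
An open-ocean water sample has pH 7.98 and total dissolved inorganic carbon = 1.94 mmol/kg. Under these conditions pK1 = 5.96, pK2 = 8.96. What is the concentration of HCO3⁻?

α₁ = 1 / (1 + [H⁺]/K1 + K2/[H⁺]) = 1 / (1 + 10^-2.02 + 10^-0.98)
   = 1 / (1 + 0.0095499 + 0.10471) = 1/1.1143 = 0.8975
[HCO3⁻] = α₁ × DIC = 0.8975 × 1.94 = 1.74 mmol/kg

[HCO3⁻] = 1.74 mmol/kg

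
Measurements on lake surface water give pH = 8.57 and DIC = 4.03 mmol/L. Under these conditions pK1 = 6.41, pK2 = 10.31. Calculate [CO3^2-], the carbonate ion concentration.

α₂ = 1 / (1 + [H⁺]/K2 + [H⁺]²/(K1K2)) = 1 / (1 + 10^+1.74 + 10^-0.42)
   = 1 / (1 + 54.954 + 0.38019) = 1/56.334 = 0.01775
[CO3²⁻] = α₂ × DIC = 0.01775 × 4.03 = 0.0715 mmol/L

[CO3²⁻] = 0.0715 mmol/L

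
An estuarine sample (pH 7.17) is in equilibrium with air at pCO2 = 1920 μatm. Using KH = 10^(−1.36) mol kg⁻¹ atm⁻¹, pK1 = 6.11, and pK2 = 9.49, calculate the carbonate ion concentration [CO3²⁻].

[CO3²⁻] = 4.61 μmol/kg

[CO2*] = KH · pCO2 = 10^(−1.36) × 1920×10^-6 = 8.381×10^-5 mol/kg
α₀ = 1/(1 + K1/[H⁺] + K1K2/[H⁺]²) = 1/(1 + 10^+1.06 + 10^-1.26) = 0.07977
DIC = [CO2*]/α₀ = 8.381×10^-5 / 0.07977 = 1.051 mmol/kg
[CO3²⁻] = α₂·DIC; α₂ = 0.004384, so [CO3²⁻] = 0.004384 × 1.051 = 0.00461 mmol/kg = 4.61 μmol/kg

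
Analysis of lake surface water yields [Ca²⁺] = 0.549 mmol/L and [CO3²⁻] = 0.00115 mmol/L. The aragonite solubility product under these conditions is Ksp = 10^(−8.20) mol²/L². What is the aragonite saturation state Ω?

Ω = 0.100

Ksp = 10^(−8.20) = 6.310×10^-9
Ω = [Ca²⁺][CO3²⁻]/Ksp = (0.549×10^-3)(0.00115×10^-3) / 6.310×10^-9 = 0.100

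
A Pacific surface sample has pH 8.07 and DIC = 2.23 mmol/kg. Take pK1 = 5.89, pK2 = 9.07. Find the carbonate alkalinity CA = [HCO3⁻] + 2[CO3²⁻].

CA = [HCO3⁻] + 2[CO3²⁻] = (α₁ + 2α₂)·DIC
At pH 8.07: [H⁺]/K1 = 10^-2.18 = 0.0066069, K2/[H⁺] = 10^-1.00 = 0.10000
α₁ = 1/(1 + 0.0066069 + 0.10000) = 1/1.1066 = 0.9037; α₂ = α₁·K2/[H⁺] = 0.09037
α₁ + 2α₂ = 1.0844
CA = 1.0844 × 2.23 = 2.42 mmol/kg

CA = 2.42 mmol/kg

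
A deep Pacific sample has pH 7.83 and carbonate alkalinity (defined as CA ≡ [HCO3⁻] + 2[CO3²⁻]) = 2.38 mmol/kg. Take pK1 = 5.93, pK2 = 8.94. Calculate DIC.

DIC = 2.25 mmol/kg

CA = [HCO3⁻] + 2[CO3²⁻] = (α₁ + 2α₂)·DIC
At pH 7.83: [H⁺]/K1 = 10^-1.90 = 0.012589, K2/[H⁺] = 10^-1.11 = 0.077625
α₁ = 1/(1 + 0.012589 + 0.077625) = 1/1.0902 = 0.9173; α₂ = α₁·K2/[H⁺] = 0.07120
α₁ + 2α₂ = 1.0597
DIC = CA / (α₁ + 2α₂) = 2.38 / 1.0597 = 2.25 mmol/kg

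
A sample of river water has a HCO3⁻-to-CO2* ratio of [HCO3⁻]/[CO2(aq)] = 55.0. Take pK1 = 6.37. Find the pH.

From K1 = [H⁺][HCO3⁻]/[CO2(aq)]:  pH = pK1 + log₁₀([HCO3⁻]/[CO2(aq)])
log₁₀(55.0) = +1.740
pH = 6.37 + (+1.740) = 8.11

pH = 8.11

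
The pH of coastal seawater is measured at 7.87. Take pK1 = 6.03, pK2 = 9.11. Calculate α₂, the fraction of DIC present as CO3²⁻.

α₂ = 1 / (1 + [H⁺]/K2 + [H⁺]²/(K1K2)) = 1 / (1 + 10^+1.24 + 10^-0.60)
   = 1 / (1 + 17.378 + 0.25119) = 1/18.629 = 0.05368

α₂ = 0.0537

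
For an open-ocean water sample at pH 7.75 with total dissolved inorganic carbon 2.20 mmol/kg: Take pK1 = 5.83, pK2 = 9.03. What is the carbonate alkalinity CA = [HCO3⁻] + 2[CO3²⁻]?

CA = 2.28 mmol/kg

CA = [HCO3⁻] + 2[CO3²⁻] = (α₁ + 2α₂)·DIC
At pH 7.75: [H⁺]/K1 = 10^-1.92 = 0.012023, K2/[H⁺] = 10^-1.28 = 0.052481
α₁ = 1/(1 + 0.012023 + 0.052481) = 1/1.0645 = 0.9394; α₂ = α₁·K2/[H⁺] = 0.04930
α₁ + 2α₂ = 1.0380
CA = 1.0380 × 2.20 = 2.28 mmol/kg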